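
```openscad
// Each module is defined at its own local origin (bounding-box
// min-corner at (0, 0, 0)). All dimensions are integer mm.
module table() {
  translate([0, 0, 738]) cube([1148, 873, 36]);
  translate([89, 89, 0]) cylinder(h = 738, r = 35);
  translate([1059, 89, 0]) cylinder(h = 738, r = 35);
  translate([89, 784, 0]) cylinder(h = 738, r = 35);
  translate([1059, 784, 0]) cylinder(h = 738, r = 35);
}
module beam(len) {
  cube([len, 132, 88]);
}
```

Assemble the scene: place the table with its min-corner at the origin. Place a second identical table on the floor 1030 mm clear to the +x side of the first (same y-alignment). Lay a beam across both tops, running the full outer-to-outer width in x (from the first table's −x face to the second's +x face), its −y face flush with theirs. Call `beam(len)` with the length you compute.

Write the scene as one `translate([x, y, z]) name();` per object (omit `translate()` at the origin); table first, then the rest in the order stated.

table();
translate([2178, 0, 0]) table();
translate([0, 0, 774]) beam(3326);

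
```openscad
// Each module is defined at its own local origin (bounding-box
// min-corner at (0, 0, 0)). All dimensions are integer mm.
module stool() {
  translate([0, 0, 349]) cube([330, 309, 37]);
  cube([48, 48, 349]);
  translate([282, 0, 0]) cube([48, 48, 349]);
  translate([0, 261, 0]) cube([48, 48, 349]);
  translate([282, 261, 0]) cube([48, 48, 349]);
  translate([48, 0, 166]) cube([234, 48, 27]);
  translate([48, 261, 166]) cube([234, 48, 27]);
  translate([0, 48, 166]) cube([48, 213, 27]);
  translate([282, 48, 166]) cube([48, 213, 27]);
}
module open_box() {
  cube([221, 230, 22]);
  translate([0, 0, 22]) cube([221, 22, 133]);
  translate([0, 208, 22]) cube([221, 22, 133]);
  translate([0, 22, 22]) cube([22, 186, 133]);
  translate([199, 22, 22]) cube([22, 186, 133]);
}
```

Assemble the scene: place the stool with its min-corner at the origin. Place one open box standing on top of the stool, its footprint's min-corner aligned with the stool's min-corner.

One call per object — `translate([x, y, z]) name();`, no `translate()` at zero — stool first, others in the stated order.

stool();
translate([0, 0, 386]) open_box();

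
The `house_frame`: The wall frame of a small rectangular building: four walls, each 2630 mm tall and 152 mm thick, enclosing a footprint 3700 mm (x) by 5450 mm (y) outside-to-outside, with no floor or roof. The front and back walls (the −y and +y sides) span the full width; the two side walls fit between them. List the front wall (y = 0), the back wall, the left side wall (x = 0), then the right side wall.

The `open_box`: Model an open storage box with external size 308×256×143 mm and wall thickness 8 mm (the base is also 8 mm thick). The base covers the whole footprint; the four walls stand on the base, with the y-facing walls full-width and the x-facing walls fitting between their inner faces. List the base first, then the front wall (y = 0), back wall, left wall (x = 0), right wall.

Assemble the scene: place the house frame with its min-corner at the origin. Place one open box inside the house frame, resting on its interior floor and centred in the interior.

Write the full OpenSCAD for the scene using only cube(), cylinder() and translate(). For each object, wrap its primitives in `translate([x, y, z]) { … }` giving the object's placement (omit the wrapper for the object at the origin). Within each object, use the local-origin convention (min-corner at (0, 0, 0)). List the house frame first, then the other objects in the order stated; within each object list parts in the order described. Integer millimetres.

cube([3700, 152, 2630]);
translate([0, 5298, 0]) cube([3700, 152, 2630]);
translate([0, 152, 0]) cube([152, 5146, 2630]);
translate([3548, 152, 0]) cube([152, 5146, 2630]);
translate([1696, 2597, 0]) {
  cube([308, 256, 8]);
  translate([0, 0, 8]) cube([308, 8, 135]);
  translate([0, 248, 8]) cube([308, 8, 135]);
  translate([0, 8, 8]) cube([8, 240, 135]);
  translate([300, 8, 8]) cube([8, 240, 135]);
}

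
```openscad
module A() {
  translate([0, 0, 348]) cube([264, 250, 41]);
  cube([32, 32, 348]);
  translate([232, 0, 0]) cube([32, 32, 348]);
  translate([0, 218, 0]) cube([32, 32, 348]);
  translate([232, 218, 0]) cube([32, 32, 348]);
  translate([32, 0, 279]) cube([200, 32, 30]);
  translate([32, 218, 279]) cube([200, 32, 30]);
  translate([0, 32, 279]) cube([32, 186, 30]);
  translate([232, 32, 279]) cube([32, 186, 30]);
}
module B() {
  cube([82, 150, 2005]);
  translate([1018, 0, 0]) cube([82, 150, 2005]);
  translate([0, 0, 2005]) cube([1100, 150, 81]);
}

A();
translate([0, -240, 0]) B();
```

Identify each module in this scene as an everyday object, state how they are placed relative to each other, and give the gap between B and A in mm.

The door frame's nearest face is 90 mm from the stool's −y face.

A is a stool. B is a door frame. The door frame is on the floor beside the stool on its −y side. The gap between the door frame and the stool is 90 mm.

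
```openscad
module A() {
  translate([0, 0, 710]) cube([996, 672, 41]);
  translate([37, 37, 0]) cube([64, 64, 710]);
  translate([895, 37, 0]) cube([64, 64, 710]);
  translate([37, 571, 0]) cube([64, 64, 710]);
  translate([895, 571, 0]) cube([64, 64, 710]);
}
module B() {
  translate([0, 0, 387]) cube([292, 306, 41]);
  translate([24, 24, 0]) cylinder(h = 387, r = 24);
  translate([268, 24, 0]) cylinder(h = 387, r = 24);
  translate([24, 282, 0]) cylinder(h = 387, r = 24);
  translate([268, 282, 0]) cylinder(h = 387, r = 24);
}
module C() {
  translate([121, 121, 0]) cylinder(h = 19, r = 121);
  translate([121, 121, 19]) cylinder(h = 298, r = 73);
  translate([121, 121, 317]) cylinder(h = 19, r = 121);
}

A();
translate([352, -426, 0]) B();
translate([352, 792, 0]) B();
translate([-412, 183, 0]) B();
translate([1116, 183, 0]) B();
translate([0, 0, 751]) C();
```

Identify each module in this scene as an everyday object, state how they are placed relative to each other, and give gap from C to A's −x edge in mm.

The spool's min-x is at 0; the table's min-x is 0; gap = 0 mm.

A is a table. B is a stool. C is a spool. Four stools sit around the table at the −y, +y, −x, +x sides. The spool is on top of the table. The gap from the spool to the table's −x edge is 0 mm.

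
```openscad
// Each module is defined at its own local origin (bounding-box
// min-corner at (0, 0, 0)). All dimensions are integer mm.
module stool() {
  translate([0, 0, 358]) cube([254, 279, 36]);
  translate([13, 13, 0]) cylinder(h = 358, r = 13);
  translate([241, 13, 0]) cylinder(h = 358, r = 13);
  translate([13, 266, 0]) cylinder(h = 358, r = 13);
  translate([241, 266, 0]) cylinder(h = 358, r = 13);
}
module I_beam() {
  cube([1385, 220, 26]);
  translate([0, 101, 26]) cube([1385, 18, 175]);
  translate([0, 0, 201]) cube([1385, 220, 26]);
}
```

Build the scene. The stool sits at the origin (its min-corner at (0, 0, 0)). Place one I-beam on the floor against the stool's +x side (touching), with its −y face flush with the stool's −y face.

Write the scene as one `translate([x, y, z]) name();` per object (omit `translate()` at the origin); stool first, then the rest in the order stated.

stool();
translate([254, 0, 0]) I_beam();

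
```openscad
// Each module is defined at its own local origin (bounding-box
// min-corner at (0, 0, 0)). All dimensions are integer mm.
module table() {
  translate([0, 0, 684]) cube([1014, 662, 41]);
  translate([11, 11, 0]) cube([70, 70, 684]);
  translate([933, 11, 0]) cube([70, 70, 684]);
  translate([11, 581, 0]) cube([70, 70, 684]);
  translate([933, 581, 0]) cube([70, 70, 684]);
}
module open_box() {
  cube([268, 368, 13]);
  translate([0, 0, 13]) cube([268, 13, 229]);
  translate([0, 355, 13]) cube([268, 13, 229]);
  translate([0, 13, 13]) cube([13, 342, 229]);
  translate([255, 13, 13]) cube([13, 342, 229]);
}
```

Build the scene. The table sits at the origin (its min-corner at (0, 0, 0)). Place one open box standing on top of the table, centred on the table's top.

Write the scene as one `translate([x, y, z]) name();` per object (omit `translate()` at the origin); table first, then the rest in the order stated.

table();
translate([373, 147, 725]) open_box();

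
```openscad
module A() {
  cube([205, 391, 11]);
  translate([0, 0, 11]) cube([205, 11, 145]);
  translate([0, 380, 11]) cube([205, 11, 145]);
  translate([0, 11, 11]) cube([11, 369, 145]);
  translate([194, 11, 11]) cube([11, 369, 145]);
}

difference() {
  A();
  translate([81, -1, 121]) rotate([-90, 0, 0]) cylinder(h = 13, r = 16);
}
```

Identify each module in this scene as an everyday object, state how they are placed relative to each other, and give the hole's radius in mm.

A is an open box. The open box has a circular hole through its front wall. The hole's radius is 16 mm.

The subtracted cylinder has r = 16 mm.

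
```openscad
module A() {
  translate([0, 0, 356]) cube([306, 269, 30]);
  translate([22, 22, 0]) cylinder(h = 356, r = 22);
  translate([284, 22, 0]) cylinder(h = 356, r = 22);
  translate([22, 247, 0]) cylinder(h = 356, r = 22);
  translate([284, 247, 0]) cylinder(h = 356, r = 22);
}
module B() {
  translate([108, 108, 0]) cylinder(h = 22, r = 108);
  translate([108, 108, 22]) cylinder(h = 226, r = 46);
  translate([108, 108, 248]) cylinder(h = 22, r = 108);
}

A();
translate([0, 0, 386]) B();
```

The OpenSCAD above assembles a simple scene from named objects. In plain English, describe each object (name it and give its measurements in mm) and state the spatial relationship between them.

A is a four-legged stool. The seat is a 306×269×30 mm slab whose top surface is at z = 386 mm; four round legs, each 44 mm in diameter, run from the floor (z = 0) to the underside of the seat, each leg's axis is inset half a diameter from the nearest pair of seat edges (so the leg's bounding box is flush with the corner).

B is a spool: two coaxial disc flanges of radius 108 mm and thickness 22 mm, joined by a core cylinder of radius 46 mm and height 226 mm. The lower flange rests on z = 0 and the three cylinders share a vertical axis.

The spool is on top of the stool.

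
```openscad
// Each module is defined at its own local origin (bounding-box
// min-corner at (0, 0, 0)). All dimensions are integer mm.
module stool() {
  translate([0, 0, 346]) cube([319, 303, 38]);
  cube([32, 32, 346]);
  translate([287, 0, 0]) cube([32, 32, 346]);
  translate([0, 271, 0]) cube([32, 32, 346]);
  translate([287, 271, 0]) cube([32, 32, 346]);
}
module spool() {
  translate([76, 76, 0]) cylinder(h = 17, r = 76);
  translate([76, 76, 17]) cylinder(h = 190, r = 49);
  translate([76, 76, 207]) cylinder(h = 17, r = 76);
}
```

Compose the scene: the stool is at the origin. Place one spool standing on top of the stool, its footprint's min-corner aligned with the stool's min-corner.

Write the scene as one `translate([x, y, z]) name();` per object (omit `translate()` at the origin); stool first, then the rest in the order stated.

stool();
translate([0, 0, 384]) spool();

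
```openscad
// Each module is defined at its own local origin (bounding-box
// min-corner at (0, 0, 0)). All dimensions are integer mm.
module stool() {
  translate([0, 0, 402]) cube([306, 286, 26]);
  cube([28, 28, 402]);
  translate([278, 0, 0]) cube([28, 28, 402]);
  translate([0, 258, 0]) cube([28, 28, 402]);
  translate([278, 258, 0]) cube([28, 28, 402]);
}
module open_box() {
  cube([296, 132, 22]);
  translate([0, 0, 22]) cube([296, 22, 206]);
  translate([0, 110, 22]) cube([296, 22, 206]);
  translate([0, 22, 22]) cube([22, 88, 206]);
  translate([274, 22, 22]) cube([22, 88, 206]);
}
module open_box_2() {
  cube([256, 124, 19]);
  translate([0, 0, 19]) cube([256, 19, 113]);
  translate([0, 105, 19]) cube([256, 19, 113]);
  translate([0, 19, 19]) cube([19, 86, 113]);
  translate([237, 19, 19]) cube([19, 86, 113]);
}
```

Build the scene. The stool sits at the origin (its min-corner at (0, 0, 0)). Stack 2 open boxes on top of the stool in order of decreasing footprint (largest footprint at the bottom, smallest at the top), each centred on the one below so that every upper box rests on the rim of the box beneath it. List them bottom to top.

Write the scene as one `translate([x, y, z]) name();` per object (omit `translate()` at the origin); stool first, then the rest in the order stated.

stool();
translate([5, 77, 428]) open_box();
translate([25, 81, 656]) open_box_2();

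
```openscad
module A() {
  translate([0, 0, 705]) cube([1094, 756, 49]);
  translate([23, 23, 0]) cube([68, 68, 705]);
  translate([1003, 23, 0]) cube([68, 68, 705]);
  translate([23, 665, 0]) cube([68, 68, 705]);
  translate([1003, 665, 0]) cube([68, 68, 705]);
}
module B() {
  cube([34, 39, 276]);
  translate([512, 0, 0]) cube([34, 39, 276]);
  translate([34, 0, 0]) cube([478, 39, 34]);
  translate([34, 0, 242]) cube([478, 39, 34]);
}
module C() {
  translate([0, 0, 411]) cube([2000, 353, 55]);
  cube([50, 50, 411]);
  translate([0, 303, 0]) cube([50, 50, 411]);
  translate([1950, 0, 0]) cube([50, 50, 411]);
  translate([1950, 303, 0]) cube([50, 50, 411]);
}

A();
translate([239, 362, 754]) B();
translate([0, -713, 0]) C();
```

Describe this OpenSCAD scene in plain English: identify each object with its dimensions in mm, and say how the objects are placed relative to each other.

A is a table: top 1094 mm (x) × 756 mm (y), 49 mm thick, upper face at z = 754 mm, on four 68×68 mm square legs, each inset 23 mm from the nearest pair of top edges, running from z = 0 to the bottom of the top.

B is a rectangular picture frame lying in the x–z plane (depth along y). The opening is 478 mm wide (x) by 208 mm tall (z), surrounded by a border 34 mm wide on all four sides. The frame is 39 mm deep and is made of two full-height vertical stiles with two horizontal rails fitted between them.

C is a long wooden bench with a 2000 mm (x) × 353 mm (y) seat, 55 mm thick, its top surface 466 mm above the floor. Four 50 mm square legs at the seat corners, flush with the edges, run from z = 0 to the seat underside.

The picture frame is on top of the table. The bench is on the floor beside the table on its −y side.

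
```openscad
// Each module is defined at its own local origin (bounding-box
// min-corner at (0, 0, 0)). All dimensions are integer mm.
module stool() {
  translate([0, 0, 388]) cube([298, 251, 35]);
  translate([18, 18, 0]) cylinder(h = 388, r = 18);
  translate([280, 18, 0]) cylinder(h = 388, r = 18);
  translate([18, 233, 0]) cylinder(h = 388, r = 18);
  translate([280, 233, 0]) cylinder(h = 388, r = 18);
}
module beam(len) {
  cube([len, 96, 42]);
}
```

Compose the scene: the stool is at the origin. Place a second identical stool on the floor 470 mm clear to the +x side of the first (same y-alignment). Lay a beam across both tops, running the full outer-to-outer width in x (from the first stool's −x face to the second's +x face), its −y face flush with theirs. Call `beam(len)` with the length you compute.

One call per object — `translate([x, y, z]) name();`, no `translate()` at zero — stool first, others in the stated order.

stool();
translate([768, 0, 0]) stool();
translate([0, 0, 423]) beam(1066);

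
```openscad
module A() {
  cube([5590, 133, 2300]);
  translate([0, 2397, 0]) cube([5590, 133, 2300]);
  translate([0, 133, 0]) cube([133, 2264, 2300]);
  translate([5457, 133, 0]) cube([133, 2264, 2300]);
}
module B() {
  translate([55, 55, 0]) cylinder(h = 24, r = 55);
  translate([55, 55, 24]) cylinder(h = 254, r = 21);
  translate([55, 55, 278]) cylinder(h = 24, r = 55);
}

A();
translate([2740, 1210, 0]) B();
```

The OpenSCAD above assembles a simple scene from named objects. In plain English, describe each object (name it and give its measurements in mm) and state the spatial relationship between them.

A is a box-shaped house frame (walls only): outside footprint 5590×2530 mm, wall height 2300 mm, wall thickness 133 mm. The two y-facing walls run the full x-width; the two x-facing walls fit between the inner faces of the y-facing walls.

B is a spool: two coaxial disc flanges of radius 55 mm and thickness 24 mm, joined by a core cylinder of radius 21 mm and height 254 mm. The lower flange rests on z = 0 and the three cylinders share a vertical axis.

The spool sits inside the house frame, centred.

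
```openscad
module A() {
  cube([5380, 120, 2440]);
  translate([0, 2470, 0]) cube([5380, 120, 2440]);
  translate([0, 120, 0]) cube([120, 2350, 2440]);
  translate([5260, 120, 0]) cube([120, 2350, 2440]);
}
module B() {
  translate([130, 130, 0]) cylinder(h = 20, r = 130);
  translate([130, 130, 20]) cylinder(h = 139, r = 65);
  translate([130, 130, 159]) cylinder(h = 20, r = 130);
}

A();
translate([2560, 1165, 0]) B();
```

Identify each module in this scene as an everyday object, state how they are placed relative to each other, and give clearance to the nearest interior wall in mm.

A is a house frame. B is a spool. The spool sits inside the house frame, centred. The clearance to the nearest interior wall is 1045 mm.

Clearances: x = 2440, y = 1045; minimum 1045 mm.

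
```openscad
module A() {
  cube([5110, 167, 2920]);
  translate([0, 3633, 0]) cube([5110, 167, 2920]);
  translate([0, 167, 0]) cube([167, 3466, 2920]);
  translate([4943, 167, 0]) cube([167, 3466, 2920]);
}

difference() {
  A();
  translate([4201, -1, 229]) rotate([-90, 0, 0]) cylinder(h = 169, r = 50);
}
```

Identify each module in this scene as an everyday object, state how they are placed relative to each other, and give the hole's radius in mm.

The subtracted cylinder has r = 50 mm.

A is a house frame. The house frame has a circular hole through its front wall. The hole's radius is 50 mm.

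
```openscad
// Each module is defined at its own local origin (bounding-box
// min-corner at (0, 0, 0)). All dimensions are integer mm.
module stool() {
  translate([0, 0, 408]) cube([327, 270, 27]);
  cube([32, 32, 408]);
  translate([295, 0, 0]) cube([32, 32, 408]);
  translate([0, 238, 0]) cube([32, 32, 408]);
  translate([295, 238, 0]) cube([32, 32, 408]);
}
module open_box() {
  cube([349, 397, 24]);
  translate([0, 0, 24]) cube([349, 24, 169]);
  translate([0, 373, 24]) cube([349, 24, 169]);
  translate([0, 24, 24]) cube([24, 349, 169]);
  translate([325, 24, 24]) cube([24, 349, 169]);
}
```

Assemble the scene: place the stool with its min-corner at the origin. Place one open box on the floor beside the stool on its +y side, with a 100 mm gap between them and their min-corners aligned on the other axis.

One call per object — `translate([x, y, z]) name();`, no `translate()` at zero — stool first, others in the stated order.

stool();
translate([0, 370, 0]) open_box();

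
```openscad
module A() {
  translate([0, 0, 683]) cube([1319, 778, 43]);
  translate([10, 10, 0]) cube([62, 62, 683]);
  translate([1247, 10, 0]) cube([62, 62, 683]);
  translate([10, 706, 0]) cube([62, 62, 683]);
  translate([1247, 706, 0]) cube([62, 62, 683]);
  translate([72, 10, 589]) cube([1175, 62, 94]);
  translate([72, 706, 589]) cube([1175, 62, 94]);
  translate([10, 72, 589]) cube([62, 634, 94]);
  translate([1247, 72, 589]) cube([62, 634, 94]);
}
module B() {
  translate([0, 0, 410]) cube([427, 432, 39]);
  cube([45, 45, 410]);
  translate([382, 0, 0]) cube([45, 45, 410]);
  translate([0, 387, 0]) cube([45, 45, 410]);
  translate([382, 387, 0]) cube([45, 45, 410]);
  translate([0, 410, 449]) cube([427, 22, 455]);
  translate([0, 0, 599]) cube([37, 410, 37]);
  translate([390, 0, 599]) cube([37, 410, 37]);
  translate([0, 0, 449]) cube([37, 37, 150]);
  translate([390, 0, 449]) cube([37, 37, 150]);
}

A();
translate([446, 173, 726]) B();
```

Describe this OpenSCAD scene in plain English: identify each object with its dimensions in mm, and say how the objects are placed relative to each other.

A is a table with a 1319×778 mm rectangular top, 43 mm thick, top surface at z = 726 mm, supported by four 62×62 mm square legs, each inset 10 mm from the nearest pair of top edges, running from the floor. Four apron rails, 62 mm thick and 94 mm tall, run between adjacent legs with their top edges flush with the underside of the top and their outer faces flush with the legs' outer faces.

B is a chair. The seat is a 427×432×39 mm slab with its top at z = 449 mm, on four 45×45 mm corner legs (flush with the seat edges, standing on z = 0). A flat backrest 22 mm thick, 455 mm tall, spans the full seat width and rises from the seat top along its +y edge, rear face flush with the rear of the seat. Two armrests of 37×37 mm section run along each side from the seat's front edge to the front of the backrest, top faces 187 mm above the seat top and outer faces flush with the seat's x-edges; a 37×37 mm post under the front of each armrest stands on the seat at the front corner.

The chair is on top of the table, centred.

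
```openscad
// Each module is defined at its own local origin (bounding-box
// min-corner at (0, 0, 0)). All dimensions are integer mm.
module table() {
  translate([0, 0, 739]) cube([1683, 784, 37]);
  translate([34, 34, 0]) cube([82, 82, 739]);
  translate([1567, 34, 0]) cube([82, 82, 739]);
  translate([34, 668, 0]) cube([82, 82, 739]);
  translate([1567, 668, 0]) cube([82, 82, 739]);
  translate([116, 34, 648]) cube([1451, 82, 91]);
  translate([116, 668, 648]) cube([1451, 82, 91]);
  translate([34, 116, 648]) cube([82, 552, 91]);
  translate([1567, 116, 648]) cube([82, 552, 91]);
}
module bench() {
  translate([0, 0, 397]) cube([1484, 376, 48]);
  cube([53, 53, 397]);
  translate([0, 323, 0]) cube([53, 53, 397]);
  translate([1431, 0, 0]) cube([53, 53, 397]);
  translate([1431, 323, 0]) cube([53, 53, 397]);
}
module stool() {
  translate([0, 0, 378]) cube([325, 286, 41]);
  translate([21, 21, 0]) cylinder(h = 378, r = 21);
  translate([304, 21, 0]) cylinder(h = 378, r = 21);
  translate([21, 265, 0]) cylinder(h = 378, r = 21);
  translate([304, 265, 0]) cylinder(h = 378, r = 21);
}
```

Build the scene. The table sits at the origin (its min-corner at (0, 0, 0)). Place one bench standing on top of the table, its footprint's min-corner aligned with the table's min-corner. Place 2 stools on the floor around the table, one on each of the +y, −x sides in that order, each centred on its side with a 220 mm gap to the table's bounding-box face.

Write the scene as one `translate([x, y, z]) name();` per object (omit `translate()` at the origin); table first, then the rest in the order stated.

table();
translate([0, 0, 776]) bench();
translate([679, 1004, 0]) stool();
translate([-545, 249, 0]) stool();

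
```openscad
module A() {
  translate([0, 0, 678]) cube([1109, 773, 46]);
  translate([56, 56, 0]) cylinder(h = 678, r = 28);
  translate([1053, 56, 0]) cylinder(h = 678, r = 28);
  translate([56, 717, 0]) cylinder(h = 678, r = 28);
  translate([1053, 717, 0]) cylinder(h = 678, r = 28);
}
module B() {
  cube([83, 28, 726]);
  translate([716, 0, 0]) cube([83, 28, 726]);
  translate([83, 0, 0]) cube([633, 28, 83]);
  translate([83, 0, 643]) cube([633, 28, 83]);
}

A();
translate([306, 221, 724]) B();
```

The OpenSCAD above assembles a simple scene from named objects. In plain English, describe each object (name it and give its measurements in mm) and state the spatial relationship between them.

A is a rectangular dining table. The top is 1109×773×46 mm with its upper surface at z = 724 mm. It stands on four round legs of 56 mm diameter, each leg's bounding box inset 28 mm from the nearest pair of top edges, running from the floor to the underside of the top.

B is a rectangular picture frame lying in the x–z plane (depth along y). The opening is 633 mm wide (x) by 560 mm tall (z), surrounded by a border 83 mm wide on all four sides. The frame is 28 mm deep and is made of two full-height vertical stiles with two horizontal rails fitted between them.

The picture frame is on top of the table.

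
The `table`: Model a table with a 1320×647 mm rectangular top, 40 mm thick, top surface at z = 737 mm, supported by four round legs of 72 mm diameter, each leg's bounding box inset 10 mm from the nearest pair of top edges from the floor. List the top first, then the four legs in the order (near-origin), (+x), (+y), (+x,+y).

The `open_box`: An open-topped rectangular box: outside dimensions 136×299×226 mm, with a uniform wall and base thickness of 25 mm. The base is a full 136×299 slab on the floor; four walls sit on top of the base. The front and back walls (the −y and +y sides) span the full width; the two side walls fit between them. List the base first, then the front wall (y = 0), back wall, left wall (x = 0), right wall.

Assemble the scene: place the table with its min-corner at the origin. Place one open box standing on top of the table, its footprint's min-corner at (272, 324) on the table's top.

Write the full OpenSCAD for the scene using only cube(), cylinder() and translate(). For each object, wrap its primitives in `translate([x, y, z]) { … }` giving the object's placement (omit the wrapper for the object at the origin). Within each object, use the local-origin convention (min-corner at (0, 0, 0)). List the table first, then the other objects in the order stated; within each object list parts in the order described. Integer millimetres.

translate([0, 0, 697]) cube([1320, 647, 40]);
translate([46, 46, 0]) cylinder(h = 697, r = 36);
translate([1274, 46, 0]) cylinder(h = 697, r = 36);
translate([46, 601, 0]) cylinder(h = 697, r = 36);
translate([1274, 601, 0]) cylinder(h = 697, r = 36);
translate([272, 324, 737]) {
  cube([136, 299, 25]);
  translate([0, 0, 25]) cube([136, 25, 201]);
  translate([0, 274, 25]) cube([136, 25, 201]);
  translate([0, 25, 25]) cube([25, 249, 201]);
  translate([111, 25, 25]) cube([25, 249, 201]);
}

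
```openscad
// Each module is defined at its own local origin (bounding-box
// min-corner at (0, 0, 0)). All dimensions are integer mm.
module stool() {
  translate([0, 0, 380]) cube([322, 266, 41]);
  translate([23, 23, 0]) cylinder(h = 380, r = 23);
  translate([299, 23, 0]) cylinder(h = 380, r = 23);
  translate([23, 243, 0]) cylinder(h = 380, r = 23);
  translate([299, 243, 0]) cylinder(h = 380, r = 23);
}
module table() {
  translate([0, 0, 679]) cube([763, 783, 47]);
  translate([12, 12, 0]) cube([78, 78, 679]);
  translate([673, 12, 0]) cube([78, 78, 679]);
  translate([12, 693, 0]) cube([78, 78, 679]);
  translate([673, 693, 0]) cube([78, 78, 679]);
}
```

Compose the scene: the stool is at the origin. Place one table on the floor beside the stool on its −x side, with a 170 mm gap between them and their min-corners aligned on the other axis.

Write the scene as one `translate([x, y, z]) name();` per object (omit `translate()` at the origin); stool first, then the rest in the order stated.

stool();
translate([-933, 0, 0]) table();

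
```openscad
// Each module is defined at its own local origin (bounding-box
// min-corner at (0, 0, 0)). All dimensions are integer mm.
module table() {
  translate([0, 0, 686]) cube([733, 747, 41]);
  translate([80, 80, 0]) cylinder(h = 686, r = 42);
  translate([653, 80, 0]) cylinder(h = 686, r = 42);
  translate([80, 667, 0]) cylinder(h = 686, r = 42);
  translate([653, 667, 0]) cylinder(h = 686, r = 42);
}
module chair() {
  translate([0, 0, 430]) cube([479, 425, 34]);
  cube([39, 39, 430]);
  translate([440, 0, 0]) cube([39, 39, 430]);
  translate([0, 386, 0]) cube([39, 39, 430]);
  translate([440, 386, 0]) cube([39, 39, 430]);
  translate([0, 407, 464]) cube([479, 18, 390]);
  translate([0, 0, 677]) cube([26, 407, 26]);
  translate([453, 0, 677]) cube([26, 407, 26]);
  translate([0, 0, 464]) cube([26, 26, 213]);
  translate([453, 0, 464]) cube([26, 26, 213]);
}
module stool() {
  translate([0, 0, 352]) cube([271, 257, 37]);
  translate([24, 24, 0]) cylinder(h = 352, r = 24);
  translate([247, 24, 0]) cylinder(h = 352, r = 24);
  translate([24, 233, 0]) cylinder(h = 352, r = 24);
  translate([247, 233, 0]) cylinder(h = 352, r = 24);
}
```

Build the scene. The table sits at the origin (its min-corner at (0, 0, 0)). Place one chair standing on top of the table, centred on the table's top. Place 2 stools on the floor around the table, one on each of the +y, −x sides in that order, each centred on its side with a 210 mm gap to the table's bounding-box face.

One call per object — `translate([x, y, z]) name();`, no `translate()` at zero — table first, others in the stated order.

table();
translate([127, 161, 727]) chair();
translate([231, 957, 0]) stool();
translate([-481, 245, 0]) stool();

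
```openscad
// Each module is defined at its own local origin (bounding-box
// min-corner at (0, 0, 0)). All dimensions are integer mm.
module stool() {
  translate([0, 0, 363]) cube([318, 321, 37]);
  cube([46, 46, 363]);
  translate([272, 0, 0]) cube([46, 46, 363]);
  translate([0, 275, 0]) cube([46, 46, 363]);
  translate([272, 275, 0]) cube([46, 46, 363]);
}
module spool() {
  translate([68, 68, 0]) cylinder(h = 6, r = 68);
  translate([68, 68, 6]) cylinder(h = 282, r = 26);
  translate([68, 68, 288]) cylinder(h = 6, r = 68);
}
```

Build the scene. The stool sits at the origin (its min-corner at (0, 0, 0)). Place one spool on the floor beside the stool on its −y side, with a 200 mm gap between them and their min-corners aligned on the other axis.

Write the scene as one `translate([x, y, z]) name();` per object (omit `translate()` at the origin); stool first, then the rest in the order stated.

stool();
translate([0, -336, 0]) spool();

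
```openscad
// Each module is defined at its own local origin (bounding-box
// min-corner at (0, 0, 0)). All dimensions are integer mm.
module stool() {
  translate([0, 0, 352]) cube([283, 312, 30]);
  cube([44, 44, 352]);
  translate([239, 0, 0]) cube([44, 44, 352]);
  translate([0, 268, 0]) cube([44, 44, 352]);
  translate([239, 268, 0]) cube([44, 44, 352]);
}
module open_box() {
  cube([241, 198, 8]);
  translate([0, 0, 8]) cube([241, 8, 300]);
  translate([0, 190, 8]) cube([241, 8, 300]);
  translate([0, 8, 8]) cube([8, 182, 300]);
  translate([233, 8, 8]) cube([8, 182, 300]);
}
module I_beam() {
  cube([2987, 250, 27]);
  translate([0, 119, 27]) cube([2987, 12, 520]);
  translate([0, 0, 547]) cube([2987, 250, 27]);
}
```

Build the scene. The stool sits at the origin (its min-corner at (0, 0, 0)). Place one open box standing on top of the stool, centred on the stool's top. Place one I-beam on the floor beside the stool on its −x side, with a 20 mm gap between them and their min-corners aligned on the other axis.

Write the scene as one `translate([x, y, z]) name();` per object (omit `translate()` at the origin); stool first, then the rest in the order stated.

stool();
translate([21, 57, 382]) open_box();
translate([-3007, 0, 0]) I_beam();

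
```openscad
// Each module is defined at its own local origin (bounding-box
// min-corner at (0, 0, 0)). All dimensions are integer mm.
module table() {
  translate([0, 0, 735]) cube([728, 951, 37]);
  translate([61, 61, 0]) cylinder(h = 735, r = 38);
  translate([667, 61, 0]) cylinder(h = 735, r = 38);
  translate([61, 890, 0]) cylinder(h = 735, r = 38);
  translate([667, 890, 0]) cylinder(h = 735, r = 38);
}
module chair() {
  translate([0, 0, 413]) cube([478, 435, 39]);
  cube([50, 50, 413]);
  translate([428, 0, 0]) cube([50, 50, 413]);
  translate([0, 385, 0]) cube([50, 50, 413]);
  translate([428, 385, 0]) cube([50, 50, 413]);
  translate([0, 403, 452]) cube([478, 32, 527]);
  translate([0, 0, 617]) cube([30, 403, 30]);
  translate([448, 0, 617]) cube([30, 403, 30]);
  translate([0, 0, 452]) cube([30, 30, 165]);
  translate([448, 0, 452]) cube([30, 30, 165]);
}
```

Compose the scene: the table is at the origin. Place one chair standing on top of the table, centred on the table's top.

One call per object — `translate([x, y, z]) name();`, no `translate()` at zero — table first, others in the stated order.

table();
translate([125, 258, 772]) chair();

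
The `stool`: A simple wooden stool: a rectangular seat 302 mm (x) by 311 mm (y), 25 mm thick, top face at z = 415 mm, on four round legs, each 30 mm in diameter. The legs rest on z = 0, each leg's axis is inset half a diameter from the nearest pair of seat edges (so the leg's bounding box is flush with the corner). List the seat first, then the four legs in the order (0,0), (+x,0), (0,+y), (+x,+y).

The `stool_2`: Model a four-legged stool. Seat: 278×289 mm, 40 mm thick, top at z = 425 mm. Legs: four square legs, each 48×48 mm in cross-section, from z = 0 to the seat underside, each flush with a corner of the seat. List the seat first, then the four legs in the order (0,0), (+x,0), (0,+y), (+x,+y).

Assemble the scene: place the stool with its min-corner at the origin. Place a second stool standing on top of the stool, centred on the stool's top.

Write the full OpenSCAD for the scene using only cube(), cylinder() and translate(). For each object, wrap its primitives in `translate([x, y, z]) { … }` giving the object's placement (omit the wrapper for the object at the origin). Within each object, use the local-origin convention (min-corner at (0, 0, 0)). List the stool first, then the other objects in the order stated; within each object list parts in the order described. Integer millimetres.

translate([0, 0, 390]) cube([302, 311, 25]);
translate([15, 15, 0]) cylinder(h = 390, r = 15);
translate([287, 15, 0]) cylinder(h = 390, r = 15);
translate([15, 296, 0]) cylinder(h = 390, r = 15);
translate([287, 296, 0]) cylinder(h = 390, r = 15);
translate([12, 11, 415]) {
  translate([0, 0, 385]) cube([278, 289, 40]);
  cube([48, 48, 385]);
  translate([230, 0, 0]) cube([48, 48, 385]);
  translate([0, 241, 0]) cube([48, 48, 385]);
  translate([230, 241, 0]) cube([48, 48, 385]);
}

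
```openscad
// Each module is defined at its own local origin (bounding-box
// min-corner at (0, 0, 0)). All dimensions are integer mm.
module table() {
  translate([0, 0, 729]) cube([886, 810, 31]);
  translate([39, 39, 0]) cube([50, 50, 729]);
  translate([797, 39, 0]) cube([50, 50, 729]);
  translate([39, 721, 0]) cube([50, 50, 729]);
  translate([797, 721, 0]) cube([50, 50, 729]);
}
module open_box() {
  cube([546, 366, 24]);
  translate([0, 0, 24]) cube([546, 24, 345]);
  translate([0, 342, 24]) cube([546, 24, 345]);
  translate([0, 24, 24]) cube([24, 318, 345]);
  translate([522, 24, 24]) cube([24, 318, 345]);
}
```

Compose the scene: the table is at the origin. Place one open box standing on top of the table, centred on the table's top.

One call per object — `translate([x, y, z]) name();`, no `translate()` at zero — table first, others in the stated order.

table();
translate([170, 222, 760]) open_box();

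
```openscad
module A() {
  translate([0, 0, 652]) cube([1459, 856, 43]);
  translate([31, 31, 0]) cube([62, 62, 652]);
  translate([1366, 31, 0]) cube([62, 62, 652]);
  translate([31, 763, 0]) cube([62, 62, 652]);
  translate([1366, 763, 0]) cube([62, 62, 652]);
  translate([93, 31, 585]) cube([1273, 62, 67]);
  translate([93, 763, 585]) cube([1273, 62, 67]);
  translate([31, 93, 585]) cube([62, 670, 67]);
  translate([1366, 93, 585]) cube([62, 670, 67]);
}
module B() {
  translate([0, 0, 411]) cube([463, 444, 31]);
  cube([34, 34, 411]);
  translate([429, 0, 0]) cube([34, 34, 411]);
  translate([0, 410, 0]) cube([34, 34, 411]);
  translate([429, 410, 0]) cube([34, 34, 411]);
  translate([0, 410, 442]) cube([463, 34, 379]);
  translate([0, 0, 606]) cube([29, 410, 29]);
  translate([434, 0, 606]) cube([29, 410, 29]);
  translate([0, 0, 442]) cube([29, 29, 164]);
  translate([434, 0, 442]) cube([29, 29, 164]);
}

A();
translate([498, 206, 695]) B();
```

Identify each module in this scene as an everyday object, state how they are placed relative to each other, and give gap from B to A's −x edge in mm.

The chair's min-x is at 498; the table's min-x is 0; gap = 498 mm.

A is a table. B is a chair. The chair is on top of the table, centred. The gap from the chair to the table's −x edge is 498 mm.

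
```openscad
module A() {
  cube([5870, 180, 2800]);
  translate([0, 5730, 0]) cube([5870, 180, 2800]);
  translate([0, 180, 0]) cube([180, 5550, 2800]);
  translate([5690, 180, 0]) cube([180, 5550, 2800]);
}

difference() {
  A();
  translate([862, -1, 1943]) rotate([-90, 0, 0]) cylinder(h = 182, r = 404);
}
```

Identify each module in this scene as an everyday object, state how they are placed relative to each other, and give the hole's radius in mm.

A is a house frame. The house frame has a circular hole through its front wall. The hole's radius is 404 mm.

The subtracted cylinder has r = 404 mm.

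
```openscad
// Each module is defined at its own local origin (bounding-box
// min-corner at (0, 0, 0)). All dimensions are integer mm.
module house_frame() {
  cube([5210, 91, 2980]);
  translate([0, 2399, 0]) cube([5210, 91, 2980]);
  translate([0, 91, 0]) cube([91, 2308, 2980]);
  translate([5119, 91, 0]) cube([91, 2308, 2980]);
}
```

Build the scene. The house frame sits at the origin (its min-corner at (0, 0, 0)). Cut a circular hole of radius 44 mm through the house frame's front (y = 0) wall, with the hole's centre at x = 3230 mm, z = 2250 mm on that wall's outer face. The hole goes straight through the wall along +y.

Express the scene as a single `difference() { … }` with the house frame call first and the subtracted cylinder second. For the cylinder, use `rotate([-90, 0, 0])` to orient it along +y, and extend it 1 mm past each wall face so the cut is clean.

difference() {
  house_frame();
  translate([3230, -1, 2250]) rotate([-90, 0, 0]) cylinder(h = 93, r = 44);
}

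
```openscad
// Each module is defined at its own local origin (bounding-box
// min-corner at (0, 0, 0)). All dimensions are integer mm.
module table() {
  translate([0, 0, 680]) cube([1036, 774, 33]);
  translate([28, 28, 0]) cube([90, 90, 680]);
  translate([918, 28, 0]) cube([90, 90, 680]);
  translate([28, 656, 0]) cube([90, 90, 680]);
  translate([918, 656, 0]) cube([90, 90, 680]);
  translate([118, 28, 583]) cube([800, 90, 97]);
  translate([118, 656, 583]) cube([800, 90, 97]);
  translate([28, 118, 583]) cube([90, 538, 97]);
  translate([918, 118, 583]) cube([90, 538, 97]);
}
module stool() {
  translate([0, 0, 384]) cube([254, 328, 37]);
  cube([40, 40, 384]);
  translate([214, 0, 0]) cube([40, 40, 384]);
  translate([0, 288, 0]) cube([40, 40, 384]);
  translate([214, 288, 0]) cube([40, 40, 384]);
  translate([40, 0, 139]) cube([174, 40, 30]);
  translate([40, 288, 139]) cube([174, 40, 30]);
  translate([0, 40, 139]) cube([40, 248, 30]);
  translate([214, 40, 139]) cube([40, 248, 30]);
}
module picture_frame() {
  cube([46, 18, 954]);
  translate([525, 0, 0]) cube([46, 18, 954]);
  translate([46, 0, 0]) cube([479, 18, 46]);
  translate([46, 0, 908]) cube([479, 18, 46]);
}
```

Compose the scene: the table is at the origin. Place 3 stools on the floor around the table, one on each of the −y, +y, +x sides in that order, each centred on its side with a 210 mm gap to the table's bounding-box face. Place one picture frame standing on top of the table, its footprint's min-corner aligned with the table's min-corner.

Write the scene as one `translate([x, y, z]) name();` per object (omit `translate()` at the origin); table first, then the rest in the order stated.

table();
translate([391, -538, 0]) stool();
translate([391, 984, 0]) stool();
translate([1246, 223, 0]) stool();
translate([0, 0, 713]) picture_frame();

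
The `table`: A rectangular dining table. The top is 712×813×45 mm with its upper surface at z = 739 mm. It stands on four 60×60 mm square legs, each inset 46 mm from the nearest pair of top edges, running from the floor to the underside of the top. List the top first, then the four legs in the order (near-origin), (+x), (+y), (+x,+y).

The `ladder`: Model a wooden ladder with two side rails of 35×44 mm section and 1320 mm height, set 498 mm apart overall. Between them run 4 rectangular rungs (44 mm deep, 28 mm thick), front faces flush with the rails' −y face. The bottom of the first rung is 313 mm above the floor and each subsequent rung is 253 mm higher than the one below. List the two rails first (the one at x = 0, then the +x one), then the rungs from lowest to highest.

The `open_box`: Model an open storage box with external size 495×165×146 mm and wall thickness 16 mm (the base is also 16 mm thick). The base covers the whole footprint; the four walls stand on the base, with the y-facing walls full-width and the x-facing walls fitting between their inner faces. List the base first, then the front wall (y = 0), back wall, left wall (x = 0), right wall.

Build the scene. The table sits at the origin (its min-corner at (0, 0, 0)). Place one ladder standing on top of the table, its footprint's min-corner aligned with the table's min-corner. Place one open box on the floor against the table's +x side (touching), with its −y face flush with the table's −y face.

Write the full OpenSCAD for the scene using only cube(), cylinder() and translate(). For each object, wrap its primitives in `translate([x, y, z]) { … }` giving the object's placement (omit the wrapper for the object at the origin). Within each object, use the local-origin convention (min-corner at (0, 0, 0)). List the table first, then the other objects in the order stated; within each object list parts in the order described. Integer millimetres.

translate([0, 0, 694]) cube([712, 813, 45]);
translate([46, 46, 0]) cube([60, 60, 694]);
translate([606, 46, 0]) cube([60, 60, 694]);
translate([46, 707, 0]) cube([60, 60, 694]);
translate([606, 707, 0]) cube([60, 60, 694]);
translate([0, 0, 739]) {
  cube([35, 44, 1320]);
  translate([463, 0, 0]) cube([35, 44, 1320]);
  translate([35, 0, 313]) cube([428, 44, 28]);
  translate([35, 0, 566]) cube([428, 44, 28]);
  translate([35, 0, 819]) cube([428, 44, 28]);
  translate([35, 0, 1072]) cube([428, 44, 28]);
}
translate([712, 0, 0]) {
  cube([495, 165, 16]);
  translate([0, 0, 16]) cube([495, 16, 130]);
  translate([0, 149, 16]) cube([495, 16, 130]);
  translate([0, 16, 16]) cube([16, 133, 130]);
  translate([479, 16, 16]) cube([16, 133, 130]);
}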